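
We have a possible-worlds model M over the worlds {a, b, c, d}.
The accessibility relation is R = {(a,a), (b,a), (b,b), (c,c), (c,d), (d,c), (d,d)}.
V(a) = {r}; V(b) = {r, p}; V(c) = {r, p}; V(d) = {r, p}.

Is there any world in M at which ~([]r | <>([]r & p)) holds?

No

Let φ = ~([]r | <>([]r & p)). Evaluate φ at each world:
  a (successors {a}): φ is false.
  b (successors {a, b}): φ is false.
  c (successors {c, d}): φ is false.
  d (successors {c, d}): φ is false.
For instance, at a:
  At a: []r | <>([]r & p) is true, so ~([]r | <>([]r & p)) is false.
    At a: []r is true, <>([]r & p) is false, so []r | <>([]r & p) is true.
      At a: []r requires r at every successor {a}.
        At a: r is true.
      So []r is true at a.
      At a: <>([]r & p) requires []r & p at some successor in {a}.
        At a: []r & p is false.
      So <>([]r & p) is false at a.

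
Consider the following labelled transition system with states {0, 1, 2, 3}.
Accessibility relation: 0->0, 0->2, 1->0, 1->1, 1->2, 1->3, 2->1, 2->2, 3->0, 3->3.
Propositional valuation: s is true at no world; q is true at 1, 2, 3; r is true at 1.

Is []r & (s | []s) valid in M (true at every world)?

No

Let φ = []r & (s | []s). Evaluate φ at each world:
  0 (successors {0, 2}): φ is false.
  1 (successors {0, 1, 2, 3}): φ is false.
  2 (successors {1, 2}): φ is false.
  3 (successors {0, 3}): φ is false.
Detail at 0 (counterexample):
  At 0: []r is false, s | []s is false, so []r & (s | []s) is false.
    At 0: []r requires r at every successor {0, 2}.
      r fails at 0, so []r is false at 0.
    At 0: s is false, []s is false, so s | []s is false.
      At 0: []s requires s at every successor {0, 2}.
        s fails at 0, so []s is false at 0.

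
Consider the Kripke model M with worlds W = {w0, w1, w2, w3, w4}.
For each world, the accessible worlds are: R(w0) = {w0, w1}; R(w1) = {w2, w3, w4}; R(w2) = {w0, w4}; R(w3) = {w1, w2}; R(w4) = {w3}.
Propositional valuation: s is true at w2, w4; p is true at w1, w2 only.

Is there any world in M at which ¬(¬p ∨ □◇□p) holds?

Yes

Let φ = ¬(¬p ∨ □◇□p). Evaluate φ at each world:
  w0 (successors {w0, w1}): φ is false.
  w1 (successors {w2, w3, w4}): φ is true.
  w2 (successors {w0, w4}): φ is true.
  w3 (successors {w1, w2}): φ is false.
  w4 (successors {w3}): φ is false.
Detail at w1 (witness):
  At w1: ¬p ∨ □◇□p is false, so ¬(¬p ∨ □◇□p) is true.
    At w1: ¬p is false, □◇□p is false, so ¬p ∨ □◇□p is false.
      At w1: □◇□p requires ◇□p at every successor {w2, w3, w4}.
        ◇□p fails at w2, so □◇□p is false at w1.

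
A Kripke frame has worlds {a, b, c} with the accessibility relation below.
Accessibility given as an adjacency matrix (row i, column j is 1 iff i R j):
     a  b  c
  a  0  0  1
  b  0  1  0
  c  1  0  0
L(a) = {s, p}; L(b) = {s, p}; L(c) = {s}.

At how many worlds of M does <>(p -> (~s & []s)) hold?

1

Recall that []ψ holds at a world iff ψ holds at every accessible world, and <>ψ holds iff ψ holds at some accessible world.
Let φ = <>(p -> (~s & []s)). Evaluate φ at each world:
  a (successors {c}): φ is true.
  b (successors {b}): φ is false.
  c (successors {a}): φ is false.
For instance, at a:
  At a: <>(p -> (~s & []s)) requires p -> (~s & []s) at some successor in {c}.
    p -> (~s & []s) holds at c, so <>(p -> (~s & []s)) is true at a.
      At c: p is false, ~s & []s is false, so p -> (~s & []s) is true.
Satisfying worlds: {a}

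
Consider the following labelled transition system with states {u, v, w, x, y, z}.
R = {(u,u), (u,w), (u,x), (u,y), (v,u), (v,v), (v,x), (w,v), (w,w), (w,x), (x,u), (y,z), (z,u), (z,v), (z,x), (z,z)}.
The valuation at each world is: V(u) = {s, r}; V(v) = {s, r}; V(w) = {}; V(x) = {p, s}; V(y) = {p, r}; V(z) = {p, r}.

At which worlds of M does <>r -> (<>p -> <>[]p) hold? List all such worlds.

Recall that []ψ holds at a world iff ψ holds at every accessible world, and <>ψ holds iff ψ holds at some accessible world.
Let φ = <>r -> (<>p -> <>[]p). Evaluate φ at each world:
  u (successors {u, w, x, y}): φ is true.
  v (successors {u, v, x}): φ is false.
  w (successors {v, w, x}): φ is false.
  x (successors {u}): φ is true.
  y (successors {z}): φ is false.
  z (successors {u, v, x, z}): φ is false.
For instance, at v:
  At v: <>r is true, <>p -> <>[]p is false, so <>r -> (<>p -> <>[]p) is false.
    At v: <>r requires r at some successor in {u, v, x}.
      r holds at u, so <>r is true at v.
    At v: <>p is true, <>[]p is false, so <>p -> <>[]p is false.
      At v: <>p requires p at some successor in {u, v, x}.
        p holds at x, so <>p is true at v.
      At v: <>[]p requires []p at some successor in {u, v, x}.
        At u: []p is false.
        At v: []p is false.
        At x: []p is false.
      So <>[]p is false at v.
Satisfying worlds: {u, x}

u, x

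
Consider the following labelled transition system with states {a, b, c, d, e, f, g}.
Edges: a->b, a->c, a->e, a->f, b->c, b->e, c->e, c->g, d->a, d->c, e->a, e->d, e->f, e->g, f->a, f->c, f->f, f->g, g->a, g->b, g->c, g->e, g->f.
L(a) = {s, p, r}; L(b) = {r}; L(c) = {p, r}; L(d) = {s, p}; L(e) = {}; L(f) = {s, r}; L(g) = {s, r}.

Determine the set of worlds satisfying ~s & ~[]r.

Recall that []ψ holds at a world iff ψ holds at every accessible world, and <>ψ holds iff ψ holds at some accessible world.
Let φ = ~s & ~[]r. Evaluate φ at each world:
  a (successors {b, c, e, f}): φ is false.
  b (successors {c, e}): φ is true.
  c (successors {e, g}): φ is true.
  d (successors {a, c}): φ is false.
  e (successors {a, d, f, g}): φ is true.
  f (successors {a, c, f, g}): φ is false.
  g (successors {a, b, c, e, f}): φ is false.
For instance, at c:
  At c: ~s is true, ~[]r is true, so ~s & ~[]r is true.
    At c: []r is false, so ~[]r is true.
      At c: []r requires r at every successor {e, g}.
        r fails at e, so []r is false at c.
Satisfying worlds: {b, c, e}

b, c, e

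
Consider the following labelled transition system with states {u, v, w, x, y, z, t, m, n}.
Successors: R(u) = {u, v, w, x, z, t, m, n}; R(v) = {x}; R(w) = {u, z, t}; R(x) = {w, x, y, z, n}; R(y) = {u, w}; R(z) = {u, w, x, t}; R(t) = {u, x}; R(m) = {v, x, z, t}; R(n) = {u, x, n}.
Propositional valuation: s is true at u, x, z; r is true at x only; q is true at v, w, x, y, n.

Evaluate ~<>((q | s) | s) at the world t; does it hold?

No

At t: <>((q | s) | s) is true, so ~<>((q | s) | s) is false.
  At t: <>((q | s) | s) requires (q | s) | s at some successor in {u, x}.
    (q | s) | s holds at u, so <>((q | s) | s) is true at t.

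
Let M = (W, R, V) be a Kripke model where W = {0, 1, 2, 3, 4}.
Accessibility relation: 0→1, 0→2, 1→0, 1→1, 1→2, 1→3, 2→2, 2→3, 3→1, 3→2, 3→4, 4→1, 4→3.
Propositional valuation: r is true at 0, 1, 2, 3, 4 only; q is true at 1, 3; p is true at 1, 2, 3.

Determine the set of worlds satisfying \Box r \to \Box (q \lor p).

0, 2, 4

Let φ = \Box r \to \Box (q \lor p). Evaluate φ at each world:
  0 (successors {1, 2}): φ is true.
  1 (successors {0, 1, 2, 3}): φ is false.
  2 (successors {2, 3}): φ is true.
  3 (successors {1, 2, 4}): φ is false.
  4 (successors {1, 3}): φ is true.
For instance, at 3:
  At 3: \Box r is true, \Box (q \lor p) is false, so \Box r \to \Box (q \lor p) is false.
    At 3: \Box r requires r at every successor {1, 2, 4}.
      At 1: r is true.
      At 2: r is true.
      At 4: r is true.
    So \Box r is true at 3.
    At 3: \Box (q \lor p) requires q \lor p at every successor {1, 2, 4}.
      q \lor p fails at 4, so \Box (q \lor p) is false at 3.
Satisfying worlds: {0, 2, 4}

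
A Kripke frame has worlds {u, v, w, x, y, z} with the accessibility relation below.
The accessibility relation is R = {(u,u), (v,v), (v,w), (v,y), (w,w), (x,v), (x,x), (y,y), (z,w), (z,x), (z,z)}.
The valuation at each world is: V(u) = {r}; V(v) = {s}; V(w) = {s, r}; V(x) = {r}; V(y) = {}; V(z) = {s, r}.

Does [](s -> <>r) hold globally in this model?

Yes

Let φ = [](s -> <>r). Evaluate φ at each world:
  u (successors {u}): φ is true.
  v (successors {v, w, y}): φ is true.
  w (successors {w}): φ is true.
  x (successors {v, x}): φ is true.
  y (successors {y}): φ is true.
  z (successors {w, x, z}): φ is true.
For instance, at y:
  At y: [](s -> <>r) requires s -> <>r at every successor {y}.
      At y: s is false, <>r is false, so s -> <>r is true.
  So [](s -> <>r) is true at y.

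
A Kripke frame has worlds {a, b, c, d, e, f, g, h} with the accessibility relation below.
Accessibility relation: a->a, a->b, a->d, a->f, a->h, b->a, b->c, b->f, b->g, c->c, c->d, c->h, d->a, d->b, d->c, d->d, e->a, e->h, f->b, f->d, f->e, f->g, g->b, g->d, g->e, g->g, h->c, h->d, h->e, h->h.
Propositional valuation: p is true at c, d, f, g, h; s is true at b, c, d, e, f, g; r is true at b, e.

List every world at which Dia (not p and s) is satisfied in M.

Let φ = Dia (not p and s). Evaluate φ at each world:
  a (successors {a, b, d, f, h}): φ is true.
  b (successors {a, c, f, g}): φ is false.
  c (successors {c, d, h}): φ is false.
  d (successors {a, b, c, d}): φ is true.
  e (successors {a, h}): φ is false.
  f (successors {b, d, e, g}): φ is true.
  g (successors {b, d, e, g}): φ is true.
  h (successors {c, d, e, h}): φ is true.
For instance, at d:
  At d: Dia (not p and s) requires not p and s at some successor in {a, b, c, d}.
    not p and s holds at b, so Dia (not p and s) is true at d.
Satisfying worlds: {a, d, f, g, h}

a, d, f, g, h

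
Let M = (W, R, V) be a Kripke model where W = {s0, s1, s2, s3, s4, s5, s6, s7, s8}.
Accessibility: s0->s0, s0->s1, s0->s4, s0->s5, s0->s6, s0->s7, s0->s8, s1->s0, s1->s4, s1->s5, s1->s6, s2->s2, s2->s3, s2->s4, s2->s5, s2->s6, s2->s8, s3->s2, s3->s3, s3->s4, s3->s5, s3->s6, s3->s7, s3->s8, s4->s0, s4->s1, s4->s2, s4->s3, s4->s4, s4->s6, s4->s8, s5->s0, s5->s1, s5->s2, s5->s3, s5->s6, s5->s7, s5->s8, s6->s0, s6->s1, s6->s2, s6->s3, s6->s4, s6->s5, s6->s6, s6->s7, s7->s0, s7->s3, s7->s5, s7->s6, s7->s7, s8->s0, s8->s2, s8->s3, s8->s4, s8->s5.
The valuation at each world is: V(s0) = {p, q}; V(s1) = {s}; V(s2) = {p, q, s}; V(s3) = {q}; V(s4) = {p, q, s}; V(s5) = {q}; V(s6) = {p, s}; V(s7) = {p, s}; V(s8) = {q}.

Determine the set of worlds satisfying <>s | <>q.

Recall that <>ψ holds at a world iff ψ holds at some accessible world.
Let φ = <>s | <>q. Evaluate φ at each world:
  s0 (successors {s0, s1, s4, s5, s6, s7, s8}): φ is true.
  s1 (successors {s0, s4, s5, s6}): φ is true.
  s2 (successors {s2, s3, s4, s5, s6, s8}): φ is true.
  s3 (successors {s2, s3, s4, s5, s6, s7, s8}): φ is true.
  s4 (successors {s0, s1, s2, s3, s4, s6, s8}): φ is true.
  s5 (successors {s0, s1, s2, s3, s6, s7, s8}): φ is true.
  s6 (successors {s0, s1, s2, s3, s4, s5, s6, s7}): φ is true.
  s7 (successors {s0, s3, s5, s6, s7}): φ is true.
  s8 (successors {s0, s2, s3, s4, s5}): φ is true.
For instance, at s7:
  At s7: <>s is true, <>q is true, so <>s | <>q is true.
    At s7: <>s requires s at some successor in {s0, s3, s5, s6, s7}.
      s holds at s6, so <>s is true at s7.
    At s7: <>q requires q at some successor in {s0, s3, s5, s6, s7}.
      q holds at s0, so <>q is true at s7.
Satisfying worlds: {s0, s1, s2, s3, s4, s5, s6, s7, s8}

s0, s1, s2, s3, s4, s5, s6, s7, s8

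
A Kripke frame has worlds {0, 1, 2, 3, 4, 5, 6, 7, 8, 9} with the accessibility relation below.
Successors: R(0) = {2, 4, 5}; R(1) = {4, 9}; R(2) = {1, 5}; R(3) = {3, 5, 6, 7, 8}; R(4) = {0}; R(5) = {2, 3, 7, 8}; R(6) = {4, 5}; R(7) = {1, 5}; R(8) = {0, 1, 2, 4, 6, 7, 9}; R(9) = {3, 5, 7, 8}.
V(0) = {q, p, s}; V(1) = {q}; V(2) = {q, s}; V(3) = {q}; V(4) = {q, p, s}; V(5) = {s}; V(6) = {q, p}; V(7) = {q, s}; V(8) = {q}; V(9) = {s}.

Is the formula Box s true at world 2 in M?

At 2: Box s requires s at every successor {1, 5}.
  s fails at 1, so Box s is false at 2.

No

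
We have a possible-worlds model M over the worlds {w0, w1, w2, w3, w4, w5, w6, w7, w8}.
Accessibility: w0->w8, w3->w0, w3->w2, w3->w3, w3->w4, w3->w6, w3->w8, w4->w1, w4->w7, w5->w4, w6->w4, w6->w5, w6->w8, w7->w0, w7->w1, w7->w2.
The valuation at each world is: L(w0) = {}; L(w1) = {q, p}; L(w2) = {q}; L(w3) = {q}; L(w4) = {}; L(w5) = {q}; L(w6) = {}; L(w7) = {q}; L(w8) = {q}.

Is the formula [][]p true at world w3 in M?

No

At w3: [][]p requires []p at every successor {w0, w2, w3, w4, w6, w8}.
  []p fails at w0, so [][]p is false at w3.
    At w0: []p requires p at every successor {w8}.
      p fails at w8, so []p is false at w0.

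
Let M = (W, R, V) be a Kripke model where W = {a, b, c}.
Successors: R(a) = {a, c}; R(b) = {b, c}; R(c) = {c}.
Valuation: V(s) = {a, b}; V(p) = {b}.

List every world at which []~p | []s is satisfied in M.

Let φ = []~p | []s. Evaluate φ at each world:
  a (successors {a, c}): φ is true.
  b (successors {b, c}): φ is false.
  c (successors {c}): φ is true.
For instance, at c:
  At c: []~p is true, []s is false, so []~p | []s is true.
    At c: []~p requires ~p at every successor {c}.
      At c: ~p is true.
    So []~p is true at c.
    At c: []s requires s at every successor {c}.
      s fails at c, so []s is false at c.
Satisfying worlds: {a, c}

a, c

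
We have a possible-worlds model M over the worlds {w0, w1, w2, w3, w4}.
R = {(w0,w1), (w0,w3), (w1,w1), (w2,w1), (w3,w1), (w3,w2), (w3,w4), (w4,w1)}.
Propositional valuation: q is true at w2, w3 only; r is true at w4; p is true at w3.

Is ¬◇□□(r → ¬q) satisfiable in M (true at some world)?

Recall that □ψ holds at a world iff ψ holds at every accessible world, and ◇ψ holds iff ψ holds at some accessible world.
Let φ = ¬◇□□(r → ¬q). Evaluate φ at each world:
  w0 (successors {w1, w3}): φ is false.
  w1 (successors {w1}): φ is false.
  w2 (successors {w1}): φ is false.
  w3 (successors {w1, w2, w4}): φ is false.
  w4 (successors {w1}): φ is false.
For instance, at w3:
  At w3: ◇□□(r → ¬q) is true, so ¬◇□□(r → ¬q) is false.
    At w3: ◇□□(r → ¬q) requires □□(r → ¬q) at some successor in {w1, w2, w4}.
      □□(r → ¬q) holds at w1, so ◇□□(r → ¬q) is true at w3.

No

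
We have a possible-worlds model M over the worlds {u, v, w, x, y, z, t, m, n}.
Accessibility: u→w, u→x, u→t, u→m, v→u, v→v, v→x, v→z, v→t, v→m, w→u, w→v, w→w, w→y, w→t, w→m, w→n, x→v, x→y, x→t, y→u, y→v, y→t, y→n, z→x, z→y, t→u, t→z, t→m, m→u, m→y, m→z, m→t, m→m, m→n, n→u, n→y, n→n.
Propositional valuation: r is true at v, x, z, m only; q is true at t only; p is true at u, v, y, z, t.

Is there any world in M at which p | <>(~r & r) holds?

Yes

Let φ = p | <>(~r & r). Evaluate φ at each world:
  u (successors {w, x, t, m}): φ is true.
  v (successors {u, v, x, z, t, m}): φ is true.
  w (successors {u, v, w, y, t, m, n}): φ is false.
  x (successors {v, y, t}): φ is false.
  y (successors {u, v, t, n}): φ is true.
  z (successors {x, y}): φ is true.
  t (successors {u, z, m}): φ is true.
  m (successors {u, y, z, t, m, n}): φ is false.
  n (successors {u, y, n}): φ is false.
Detail at u (witness):
  At u: p is true, <>(~r & r) is false, so p | <>(~r & r) is true.
    At u: <>(~r & r) requires ~r & r at some successor in {w, x, t, m}.
      At w: ~r & r is false.
      At x: ~r & r is false.
      At t: ~r & r is false.
      At m: ~r & r is false.
    So <>(~r & r) is false at u.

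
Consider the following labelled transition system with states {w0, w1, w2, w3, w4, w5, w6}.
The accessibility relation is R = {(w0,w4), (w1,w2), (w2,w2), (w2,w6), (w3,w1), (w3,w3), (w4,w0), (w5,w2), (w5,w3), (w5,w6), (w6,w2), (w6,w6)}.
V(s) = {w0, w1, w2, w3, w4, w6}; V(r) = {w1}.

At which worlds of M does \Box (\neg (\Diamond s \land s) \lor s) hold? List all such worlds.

Let φ = \Box (\neg (\Diamond s \land s) \lor s). Evaluate φ at each world:
  w0 (successors {w4}): φ is true.
  w1 (successors {w2}): φ is true.
  w2 (successors {w2, w6}): φ is true.
  w3 (successors {w1, w3}): φ is true.
  w4 (successors {w0}): φ is true.
  w5 (successors {w2, w3, w6}): φ is true.
  w6 (successors {w2, w6}): φ is true.
For instance, at w1:
  At w1: \Box (\neg (\Diamond s \land s) \lor s) requires \neg (\Diamond s \land s) \lor s at every successor {w2}.
      At w2: \neg (\Diamond s \land s) is false, s is true, so \neg (\Diamond s \land s) \lor s is true.
  So \Box (\neg (\Diamond s \land s) \lor s) is true at w1.
Satisfying worlds: {w0, w1, w2, w3, w4, w5, w6}

w0, w1, w2, w3, w4, w5, w6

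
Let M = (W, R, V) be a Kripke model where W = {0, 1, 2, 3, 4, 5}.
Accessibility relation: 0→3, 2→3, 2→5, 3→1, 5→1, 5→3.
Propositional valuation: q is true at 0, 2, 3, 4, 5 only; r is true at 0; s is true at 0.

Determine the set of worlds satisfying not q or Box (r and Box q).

Recall that Box ψ holds at a world iff ψ holds at every accessible world, and Dia ψ holds iff ψ holds at some accessible world.
Let φ = not q or Box (r and Box q). Evaluate φ at each world:
  0 (successors {3}): φ is false.
  1 (successors ∅): φ is true.
  2 (successors {3, 5}): φ is false.
  3 (successors {1}): φ is false.
  4 (successors ∅): φ is true.
  5 (successors {1, 3}): φ is false.
For instance, at 3:
  At 3: not q is false, Box (r and Box q) is false, so not q or Box (r and Box q) is false.
    At 3: Box (r and Box q) requires r and Box q at every successor {1}.
      r and Box q fails at 1, so Box (r and Box q) is false at 3.
Satisfying worlds: {1, 4}

1, 4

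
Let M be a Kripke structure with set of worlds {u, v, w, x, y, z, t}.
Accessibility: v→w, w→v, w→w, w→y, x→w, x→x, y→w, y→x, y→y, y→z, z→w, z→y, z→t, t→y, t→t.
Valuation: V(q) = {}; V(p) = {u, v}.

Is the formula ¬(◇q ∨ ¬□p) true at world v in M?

No

At v: ◇q ∨ ¬□p is true, so ¬(◇q ∨ ¬□p) is false.
  At v: ◇q is false, ¬□p is true, so ◇q ∨ ¬□p is true.
    At v: ◇q requires q at some successor in {w}.
      At w: q is false.
    So ◇q is false at v.
    At v: □p is false, so ¬□p is true.
      At v: □p requires p at every successor {w}.
        p fails at w, so □p is false at v.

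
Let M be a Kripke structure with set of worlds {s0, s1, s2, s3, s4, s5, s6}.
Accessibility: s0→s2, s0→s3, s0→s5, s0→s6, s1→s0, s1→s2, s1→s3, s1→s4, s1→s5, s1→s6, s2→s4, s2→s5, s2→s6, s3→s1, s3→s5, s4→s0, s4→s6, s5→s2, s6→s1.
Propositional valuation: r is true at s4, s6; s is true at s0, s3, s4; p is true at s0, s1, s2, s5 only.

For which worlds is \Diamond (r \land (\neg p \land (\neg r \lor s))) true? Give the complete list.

s1, s2

Let φ = \Diamond (r \land (\neg p \land (\neg r \lor s))). Evaluate φ at each world:
  s0 (successors {s2, s3, s5, s6}): φ is false.
  s1 (successors {s0, s2, s3, s4, s5, s6}): φ is true.
  s2 (successors {s4, s5, s6}): φ is true.
  s3 (successors {s1, s5}): φ is false.
  s4 (successors {s0, s6}): φ is false.
  s5 (successors {s2}): φ is false.
  s6 (successors {s1}): φ is false.
For instance, at s0:
  At s0: \Diamond (r \land (\neg p \land (\neg r \lor s))) requires r \land (\neg p \land (\neg r \lor s)) at some successor in {s2, s3, s5, s6}.
    At s2: r \land (\neg p \land (\neg r \lor s)) is false.
    At s3: r \land (\neg p \land (\neg r \lor s)) is false.
    At s5: r \land (\neg p \land (\neg r \lor s)) is false.
    At s6: r \land (\neg p \land (\neg r \lor s)) is false.
  So \Diamond (r \land (\neg p \land (\neg r \lor s))) is false at s0.
Satisfying worlds: {s1, s2}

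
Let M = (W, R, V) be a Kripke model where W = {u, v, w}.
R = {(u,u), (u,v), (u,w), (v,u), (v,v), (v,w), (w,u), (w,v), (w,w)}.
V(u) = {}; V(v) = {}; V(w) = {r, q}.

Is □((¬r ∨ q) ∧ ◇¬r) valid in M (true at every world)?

Let φ = □((¬r ∨ q) ∧ ◇¬r). Evaluate φ at each world:
  u (successors {u, v, w}): φ is true.
  v (successors {u, v, w}): φ is true.
  w (successors {u, v, w}): φ is true.
For instance, at u:
  At u: □((¬r ∨ q) ∧ ◇¬r) requires (¬r ∨ q) ∧ ◇¬r at every successor {u, v, w}.
      At u: ¬r ∨ q is true, ◇¬r is true, so (¬r ∨ q) ∧ ◇¬r is true.
      At v: ¬r ∨ q is true, ◇¬r is true, so (¬r ∨ q) ∧ ◇¬r is true.
      At w: ¬r ∨ q is true, ◇¬r is true, so (¬r ∨ q) ∧ ◇¬r is true.
  So □((¬r ∨ q) ∧ ◇¬r) is true at u.

Yes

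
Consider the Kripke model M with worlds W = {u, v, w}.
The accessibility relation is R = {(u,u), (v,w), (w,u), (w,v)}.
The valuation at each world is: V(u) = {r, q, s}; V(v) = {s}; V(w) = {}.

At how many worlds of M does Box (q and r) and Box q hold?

Let φ = Box (q and r) and Box q. Evaluate φ at each world:
  u (successors {u}): φ is true.
  v (successors {w}): φ is false.
  w (successors {u, v}): φ is false.
For instance, at w:
  At w: Box (q and r) is false, Box q is false, so Box (q and r) and Box q is false.
    At w: Box (q and r) requires q and r at every successor {u, v}.
      q and r fails at v, so Box (q and r) is false at w.
    At w: Box q requires q at every successor {u, v}.
      q fails at v, so Box q is false at w.
Satisfying worlds: {u}

1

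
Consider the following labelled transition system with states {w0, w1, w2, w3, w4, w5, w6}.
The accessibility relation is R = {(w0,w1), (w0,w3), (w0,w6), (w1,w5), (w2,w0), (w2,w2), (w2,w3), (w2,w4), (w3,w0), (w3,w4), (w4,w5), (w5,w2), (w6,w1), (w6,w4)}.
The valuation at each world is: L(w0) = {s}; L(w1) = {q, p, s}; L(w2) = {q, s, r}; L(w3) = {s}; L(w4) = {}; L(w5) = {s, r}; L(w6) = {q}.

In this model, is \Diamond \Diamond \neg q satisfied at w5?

Yes

At w5: \Diamond \Diamond \neg q requires \Diamond \neg q at some successor in {w2}.
  \Diamond \neg q holds at w2, so \Diamond \Diamond \neg q is true at w5.
    At w2: \Diamond \neg q requires \neg q at some successor in {w0, w2, w3, w4}.
      \neg q holds at w0, so \Diamond \neg q is true at w2.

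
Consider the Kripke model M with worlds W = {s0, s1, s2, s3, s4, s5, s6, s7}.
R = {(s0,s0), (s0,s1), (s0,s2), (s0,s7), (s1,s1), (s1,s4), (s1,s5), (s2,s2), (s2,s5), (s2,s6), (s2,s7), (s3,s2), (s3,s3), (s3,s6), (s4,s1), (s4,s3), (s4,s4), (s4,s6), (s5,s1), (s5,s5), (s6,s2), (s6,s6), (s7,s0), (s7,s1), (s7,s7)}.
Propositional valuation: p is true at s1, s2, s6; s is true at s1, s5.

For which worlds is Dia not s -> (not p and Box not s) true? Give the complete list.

Let φ = Dia not s -> (not p and Box not s). Evaluate φ at each world:
  s0 (successors {s0, s1, s2, s7}): φ is false.
  s1 (successors {s1, s4, s5}): φ is false.
  s2 (successors {s2, s5, s6, s7}): φ is false.
  s3 (successors {s2, s3, s6}): φ is true.
  s4 (successors {s1, s3, s4, s6}): φ is false.
  s5 (successors {s1, s5}): φ is true.
  s6 (successors {s2, s6}): φ is false.
  s7 (successors {s0, s1, s7}): φ is false.
For instance, at s0:
  At s0: Dia not s is true, not p and Box not s is false, so Dia not s -> (not p and Box not s) is false.
    At s0: Dia not s requires not s at some successor in {s0, s1, s2, s7}.
      not s holds at s0, so Dia not s is true at s0.
    At s0: not p is true, Box not s is false, so not p and Box not s is false.
      At s0: Box not s requires not s at every successor {s0, s1, s2, s7}.
        not s fails at s1, so Box not s is false at s0.
Satisfying worlds: {s3, s5}

s3, s5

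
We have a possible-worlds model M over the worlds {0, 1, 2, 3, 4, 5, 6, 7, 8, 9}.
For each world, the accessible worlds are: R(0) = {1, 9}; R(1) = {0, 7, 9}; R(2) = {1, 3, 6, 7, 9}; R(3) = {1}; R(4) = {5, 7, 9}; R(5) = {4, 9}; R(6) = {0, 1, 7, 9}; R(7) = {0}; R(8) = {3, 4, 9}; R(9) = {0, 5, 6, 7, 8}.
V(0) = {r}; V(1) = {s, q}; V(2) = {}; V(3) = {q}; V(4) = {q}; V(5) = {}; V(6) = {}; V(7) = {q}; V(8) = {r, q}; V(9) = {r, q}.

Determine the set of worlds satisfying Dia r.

Let φ = Dia r. Evaluate φ at each world:
  0 (successors {1, 9}): φ is true.
  1 (successors {0, 7, 9}): φ is true.
  2 (successors {1, 3, 6, 7, 9}): φ is true.
  3 (successors {1}): φ is false.
  4 (successors {5, 7, 9}): φ is true.
  5 (successors {4, 9}): φ is true.
  6 (successors {0, 1, 7, 9}): φ is true.
  7 (successors {0}): φ is true.
  8 (successors {3, 4, 9}): φ is true.
  9 (successors {0, 5, 6, 7, 8}): φ is true.
For instance, at 4:
  At 4: Dia r requires r at some successor in {5, 7, 9}.
    r holds at 9, so Dia r is true at 4.
Satisfying worlds: {0, 1, 2, 4, 5, 6, 7, 8, 9}

0, 1, 2, 4, 5, 6, 7, 8, 9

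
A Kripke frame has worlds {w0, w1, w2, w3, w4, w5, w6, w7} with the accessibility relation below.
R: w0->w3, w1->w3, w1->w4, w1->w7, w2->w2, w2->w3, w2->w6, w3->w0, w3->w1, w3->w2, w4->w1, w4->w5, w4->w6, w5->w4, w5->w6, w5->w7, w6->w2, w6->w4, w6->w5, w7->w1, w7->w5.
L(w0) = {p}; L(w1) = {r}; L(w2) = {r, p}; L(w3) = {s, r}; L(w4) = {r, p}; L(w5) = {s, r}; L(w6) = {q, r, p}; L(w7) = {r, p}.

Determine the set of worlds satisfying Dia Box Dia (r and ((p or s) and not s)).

Recall that Box ψ holds at a world iff ψ holds at every accessible world, and Dia ψ holds iff ψ holds at some accessible world.
Let φ = Dia Box Dia (r and ((p or s) and not s)). Evaluate φ at each world:
  w0 (successors {w3}): φ is false.
  w1 (successors {w3, w4, w7}): φ is true.
  w2 (successors {w2, w3, w6}): φ is true.
  w3 (successors {w0, w1, w2}): φ is true.
  w4 (successors {w1, w5, w6}): φ is true.
  w5 (successors {w4, w6, w7}): φ is true.
  w6 (successors {w2, w4, w5}): φ is true.
  w7 (successors {w1, w5}): φ is false.
For instance, at w3:
  At w3: Dia Box Dia (r and ((p or s) and not s)) requires Box Dia (r and ((p or s) and not s)) at some successor in {w0, w1, w2}.
    Box Dia (r and ((p or s) and not s)) holds at w0, so Dia Box Dia (r and ((p or s) and not s)) is true at w3.
      At w0: Box Dia (r and ((p or s) and not s)) requires Dia (r and ((p or s) and not s)) at every successor {w3}.
        At w3: Dia (r and ((p or s) and not s)) is true.
      So Box Dia (r and ((p or s) and not s)) is true at w0.
Satisfying worlds: {w1, w2, w3, w4, w5, w6}

w1, w2, w3, w4, w5, w6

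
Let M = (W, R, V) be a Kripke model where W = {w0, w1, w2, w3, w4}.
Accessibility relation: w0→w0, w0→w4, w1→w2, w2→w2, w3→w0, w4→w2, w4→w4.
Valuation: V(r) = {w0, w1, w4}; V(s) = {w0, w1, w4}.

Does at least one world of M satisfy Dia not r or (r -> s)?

Yes

Let φ = Dia not r or (r -> s). Evaluate φ at each world:
  w0 (successors {w0, w4}): φ is true.
  w1 (successors {w2}): φ is true.
  w2 (successors {w2}): φ is true.
  w3 (successors {w0}): φ is true.
  w4 (successors {w2, w4}): φ is true.
Detail at w0 (witness):
  At w0: Dia not r is false, r -> s is true, so Dia not r or (r -> s) is true.
    At w0: Dia not r requires not r at some successor in {w0, w4}.
      At w0: not r is false.
      At w4: not r is false.
    So Dia not r is false at w0.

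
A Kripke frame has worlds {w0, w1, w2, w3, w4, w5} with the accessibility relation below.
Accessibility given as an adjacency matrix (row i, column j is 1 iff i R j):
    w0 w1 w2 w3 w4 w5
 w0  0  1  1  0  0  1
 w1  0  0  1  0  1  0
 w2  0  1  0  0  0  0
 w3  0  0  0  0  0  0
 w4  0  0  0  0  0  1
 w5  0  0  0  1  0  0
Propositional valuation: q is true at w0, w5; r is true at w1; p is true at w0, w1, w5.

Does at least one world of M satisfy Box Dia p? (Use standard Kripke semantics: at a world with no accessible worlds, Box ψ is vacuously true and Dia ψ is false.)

Yes

Let φ = Box Dia p. Evaluate φ at each world:
  w0 (successors {w1, w2, w5}): φ is false.
  w1 (successors {w2, w4}): φ is true.
  w2 (successors {w1}): φ is false.
  w3 (successors ∅): φ is true.
  w4 (successors {w5}): φ is false.
  w5 (successors {w3}): φ is false.
Detail at w1 (witness):
  At w1: Box Dia p requires Dia p at every successor {w2, w4}.
      At w2: Dia p requires p at some successor in {w1}.
        p holds at w1, so Dia p is true at w2.
      At w4: Dia p requires p at some successor in {w5}.
        p holds at w5, so Dia p is true at w4.
  So Box Dia p is true at w1.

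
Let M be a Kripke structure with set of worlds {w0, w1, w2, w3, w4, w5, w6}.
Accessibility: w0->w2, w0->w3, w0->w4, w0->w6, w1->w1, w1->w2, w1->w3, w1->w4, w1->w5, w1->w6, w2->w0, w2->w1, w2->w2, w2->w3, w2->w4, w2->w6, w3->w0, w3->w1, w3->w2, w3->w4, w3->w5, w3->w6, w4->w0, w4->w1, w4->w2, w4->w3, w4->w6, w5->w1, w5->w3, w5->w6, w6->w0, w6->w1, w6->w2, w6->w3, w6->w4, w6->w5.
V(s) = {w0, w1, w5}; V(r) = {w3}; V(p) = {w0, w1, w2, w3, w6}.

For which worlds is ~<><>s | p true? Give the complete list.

Recall that <>ψ holds at a world iff ψ holds at some accessible world.
Let φ = ~<><>s | p. Evaluate φ at each world:
  w0 (successors {w2, w3, w4, w6}): φ is true.
  w1 (successors {w1, w2, w3, w4, w5, w6}): φ is true.
  w2 (successors {w0, w1, w2, w3, w4, w6}): φ is true.
  w3 (successors {w0, w1, w2, w4, w5, w6}): φ is true.
  w4 (successors {w0, w1, w2, w3, w6}): φ is false.
  w5 (successors {w1, w3, w6}): φ is false.
  w6 (successors {w0, w1, w2, w3, w4, w5}): φ is true.
For instance, at w3:
  At w3: ~<><>s is false, p is true, so ~<><>s | p is true.
    At w3: <><>s is true, so ~<><>s is false.
      At w3: <><>s requires <>s at some successor in {w0, w1, w2, w4, w5, w6}.
        <>s holds at w1, so <><>s is true at w3.
Satisfying worlds: {w0, w1, w2, w3, w6}

w0, w1, w2, w3, w6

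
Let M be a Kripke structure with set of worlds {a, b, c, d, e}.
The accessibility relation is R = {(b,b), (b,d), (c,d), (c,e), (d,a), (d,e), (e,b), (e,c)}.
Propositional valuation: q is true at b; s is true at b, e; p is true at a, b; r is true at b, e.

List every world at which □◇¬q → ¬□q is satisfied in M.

Let φ = □◇¬q → ¬□q. Evaluate φ at each world:
  a (successors ∅): φ is false.
  b (successors {b, d}): φ is true.
  c (successors {d, e}): φ is true.
  d (successors {a, e}): φ is true.
  e (successors {b, c}): φ is true.
For instance, at d:
  At d: □◇¬q is false, ¬□q is true, so □◇¬q → ¬□q is true.
    At d: □◇¬q requires ◇¬q at every successor {a, e}.
      ◇¬q fails at a, so □◇¬q is false at d.
    At d: □q is false, so ¬□q is true.
      At d: □q requires q at every successor {a, e}.
        q fails at a, so □q is false at d.
Satisfying worlds: {b, c, d, e}

b, c, d, e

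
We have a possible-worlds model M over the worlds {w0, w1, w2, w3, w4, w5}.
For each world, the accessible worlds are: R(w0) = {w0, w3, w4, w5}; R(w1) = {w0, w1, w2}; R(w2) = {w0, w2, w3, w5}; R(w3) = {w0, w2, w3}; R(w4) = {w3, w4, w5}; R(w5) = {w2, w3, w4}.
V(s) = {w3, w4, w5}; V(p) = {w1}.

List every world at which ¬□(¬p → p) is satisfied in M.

w0, w1, w2, w3, w4, w5

Recall that □ψ holds at a world iff ψ holds at every accessible world, and ◇ψ holds iff ψ holds at some accessible world.
Let φ = ¬□(¬p → p). Evaluate φ at each world:
  w0 (successors {w0, w3, w4, w5}): φ is true.
  w1 (successors {w0, w1, w2}): φ is true.
  w2 (successors {w0, w2, w3, w5}): φ is true.
  w3 (successors {w0, w2, w3}): φ is true.
  w4 (successors {w3, w4, w5}): φ is true.
  w5 (successors {w2, w3, w4}): φ is true.
For instance, at w1:
  At w1: □(¬p → p) is false, so ¬□(¬p → p) is true.
    At w1: □(¬p → p) requires ¬p → p at every successor {w0, w1, w2}.
      ¬p → p fails at w0, so □(¬p → p) is false at w1.
Satisfying worlds: {w0, w1, w2, w3, w4, w5}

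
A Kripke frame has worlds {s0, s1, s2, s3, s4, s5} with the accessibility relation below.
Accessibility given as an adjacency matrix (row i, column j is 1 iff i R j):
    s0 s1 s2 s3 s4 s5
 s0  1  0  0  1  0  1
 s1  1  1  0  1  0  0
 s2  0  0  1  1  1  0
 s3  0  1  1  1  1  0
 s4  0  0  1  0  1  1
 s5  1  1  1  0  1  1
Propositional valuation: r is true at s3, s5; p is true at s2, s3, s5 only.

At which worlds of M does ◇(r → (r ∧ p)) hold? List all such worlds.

Let φ = ◇(r → (r ∧ p)). Evaluate φ at each world:
  s0 (successors {s0, s3, s5}): φ is true.
  s1 (successors {s0, s1, s3}): φ is true.
  s2 (successors {s2, s3, s4}): φ is true.
  s3 (successors {s1, s2, s3, s4}): φ is true.
  s4 (successors {s2, s4, s5}): φ is true.
  s5 (successors {s0, s1, s2, s4, s5}): φ is true.
For instance, at s0:
  At s0: ◇(r → (r ∧ p)) requires r → (r ∧ p) at some successor in {s0, s3, s5}.
    r → (r ∧ p) holds at s0, so ◇(r → (r ∧ p)) is true at s0.
Satisfying worlds: {s0, s1, s2, s3, s4, s5}

s0, s1, s2, s3, s4, s5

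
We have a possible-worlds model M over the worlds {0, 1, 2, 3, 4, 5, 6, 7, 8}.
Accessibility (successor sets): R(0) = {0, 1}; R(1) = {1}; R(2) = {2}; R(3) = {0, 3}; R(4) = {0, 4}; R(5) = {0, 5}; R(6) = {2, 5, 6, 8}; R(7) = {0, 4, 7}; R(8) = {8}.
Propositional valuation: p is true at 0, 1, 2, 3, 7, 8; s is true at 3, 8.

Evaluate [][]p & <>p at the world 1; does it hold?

Yes

Recall that []ψ holds at a world iff ψ holds at every accessible world, and <>ψ holds iff ψ holds at some accessible world.
At 1: [][]p is true, <>p is true, so [][]p & <>p is true.
  At 1: [][]p requires []p at every successor {1}.
      At 1: []p requires p at every successor {1}.
        At 1: p is true.
      So []p is true at 1.
  So [][]p is true at 1.
  At 1: <>p requires p at some successor in {1}.
    p holds at 1, so <>p is true at 1.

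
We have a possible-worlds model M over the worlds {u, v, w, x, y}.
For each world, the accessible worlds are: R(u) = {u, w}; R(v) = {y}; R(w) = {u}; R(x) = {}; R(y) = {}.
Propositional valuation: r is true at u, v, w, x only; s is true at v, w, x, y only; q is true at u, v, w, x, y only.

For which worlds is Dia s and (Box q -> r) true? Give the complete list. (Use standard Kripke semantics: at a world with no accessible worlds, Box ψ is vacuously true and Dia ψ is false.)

Let φ = Dia s and (Box q -> r). Evaluate φ at each world:
  u (successors {u, w}): φ is true.
  v (successors {y}): φ is true.
  w (successors {u}): φ is false.
  x (successors ∅): φ is false.
  y (successors ∅): φ is false.
For instance, at w:
  At w: Dia s is false, Box q -> r is true, so Dia s and (Box q -> r) is false.
    At w: Dia s requires s at some successor in {u}.
      At u: s is false.
    So Dia s is false at w.
    At w: Box q is true, r is true, so Box q -> r is true.
      At w: Box q requires q at every successor {u}.
        At u: q is true.
      So Box q is true at w.
Satisfying worlds: {u, v}

u, v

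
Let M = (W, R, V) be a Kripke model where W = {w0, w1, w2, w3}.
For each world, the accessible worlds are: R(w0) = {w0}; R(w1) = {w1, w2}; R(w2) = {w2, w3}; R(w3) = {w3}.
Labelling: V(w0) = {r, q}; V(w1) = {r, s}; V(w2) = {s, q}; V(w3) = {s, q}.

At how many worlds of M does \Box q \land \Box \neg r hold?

2

Recall that \Box ψ holds at a world iff ψ holds at every accessible world, and \Diamond ψ holds iff ψ holds at some accessible world.
Let φ = \Box q \land \Box \neg r. Evaluate φ at each world:
  w0 (successors {w0}): φ is false.
  w1 (successors {w1, w2}): φ is false.
  w2 (successors {w2, w3}): φ is true.
  w3 (successors {w3}): φ is true.
For instance, at w2:
  At w2: \Box q is true, \Box \neg r is true, so \Box q \land \Box \neg r is true.
    At w2: \Box q requires q at every successor {w2, w3}.
      At w2: q is true.
      At w3: q is true.
    So \Box q is true at w2.
    At w2: \Box \neg r requires \neg r at every successor {w2, w3}.
      At w2: \neg r is true.
      At w3: \neg r is true.
    So \Box \neg r is true at w2.
Satisfying worlds: {w2, w3}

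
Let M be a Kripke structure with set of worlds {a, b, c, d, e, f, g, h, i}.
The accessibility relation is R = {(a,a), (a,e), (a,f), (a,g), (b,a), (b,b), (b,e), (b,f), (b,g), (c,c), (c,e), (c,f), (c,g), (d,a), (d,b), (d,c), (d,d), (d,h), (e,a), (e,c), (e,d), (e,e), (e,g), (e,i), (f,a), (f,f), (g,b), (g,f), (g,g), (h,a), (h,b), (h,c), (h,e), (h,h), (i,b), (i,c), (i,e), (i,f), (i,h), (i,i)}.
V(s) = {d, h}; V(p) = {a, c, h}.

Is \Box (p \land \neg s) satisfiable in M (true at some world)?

Let φ = \Box (p \land \neg s). Evaluate φ at each world:
  a (successors {a, e, f, g}): φ is false.
  b (successors {a, b, e, f, g}): φ is false.
  c (successors {c, e, f, g}): φ is false.
  d (successors {a, b, c, d, h}): φ is false.
  e (successors {a, c, d, e, g, i}): φ is false.
  f (successors {a, f}): φ is false.
  g (successors {b, f, g}): φ is false.
  h (successors {a, b, c, e, h}): φ is false.
  i (successors {b, c, e, f, h, i}): φ is false.
For instance, at f:
  At f: \Box (p \land \neg s) requires p \land \neg s at every successor {a, f}.
    p \land \neg s fails at f, so \Box (p \land \neg s) is false at f.

No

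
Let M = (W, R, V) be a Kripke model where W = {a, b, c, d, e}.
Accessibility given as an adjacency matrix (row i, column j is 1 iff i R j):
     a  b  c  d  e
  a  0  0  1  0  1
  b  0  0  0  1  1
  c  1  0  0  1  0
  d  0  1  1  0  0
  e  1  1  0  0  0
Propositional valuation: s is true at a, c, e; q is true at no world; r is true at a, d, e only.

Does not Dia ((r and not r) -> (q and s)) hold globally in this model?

Recall that Dia ψ holds at a world iff ψ holds at some accessible world.
Let φ = not Dia ((r and not r) -> (q and s)). Evaluate φ at each world:
  a (successors {c, e}): φ is false.
  b (successors {d, e}): φ is false.
  c (successors {a, d}): φ is false.
  d (successors {b, c}): φ is false.
  e (successors {a, b}): φ is false.
Detail at a (counterexample):
  At a: Dia ((r and not r) -> (q and s)) is true, so not Dia ((r and not r) -> (q and s)) is false.
    At a: Dia ((r and not r) -> (q and s)) requires (r and not r) -> (q and s) at some successor in {c, e}.
      (r and not r) -> (q and s) holds at c, so Dia ((r and not r) -> (q and s)) is true at a.

No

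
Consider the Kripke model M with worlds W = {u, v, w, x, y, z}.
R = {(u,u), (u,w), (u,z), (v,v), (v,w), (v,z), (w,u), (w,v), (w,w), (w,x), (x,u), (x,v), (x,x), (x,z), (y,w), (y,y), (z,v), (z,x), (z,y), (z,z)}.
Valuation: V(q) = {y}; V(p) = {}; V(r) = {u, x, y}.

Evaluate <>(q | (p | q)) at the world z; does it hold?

Recall that <>ψ holds at a world iff ψ holds at some accessible world.
At z: <>(q | (p | q)) requires q | (p | q) at some successor in {v, x, y, z}.
  q | (p | q) holds at y, so <>(q | (p | q)) is true at z.

Yes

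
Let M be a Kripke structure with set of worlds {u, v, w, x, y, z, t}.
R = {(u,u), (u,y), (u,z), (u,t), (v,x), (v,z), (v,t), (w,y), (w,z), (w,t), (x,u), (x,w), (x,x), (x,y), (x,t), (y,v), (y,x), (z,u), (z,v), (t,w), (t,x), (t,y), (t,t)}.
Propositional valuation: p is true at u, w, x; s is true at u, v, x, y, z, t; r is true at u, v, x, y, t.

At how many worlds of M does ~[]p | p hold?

7

Recall that []ψ holds at a world iff ψ holds at every accessible world, and <>ψ holds iff ψ holds at some accessible world.
Let φ = ~[]p | p. Evaluate φ at each world:
  u (successors {u, y, z, t}): φ is true.
  v (successors {x, z, t}): φ is true.
  w (successors {y, z, t}): φ is true.
  x (successors {u, w, x, y, t}): φ is true.
  y (successors {v, x}): φ is true.
  z (successors {u, v}): φ is true.
  t (successors {w, x, y, t}): φ is true.
For instance, at w:
  At w: ~[]p is true, p is true, so ~[]p | p is true.
    At w: []p is false, so ~[]p is true.
      At w: []p requires p at every successor {y, z, t}.
        p fails at y, so []p is false at w.
Satisfying worlds: {u, v, w, x, y, z, t}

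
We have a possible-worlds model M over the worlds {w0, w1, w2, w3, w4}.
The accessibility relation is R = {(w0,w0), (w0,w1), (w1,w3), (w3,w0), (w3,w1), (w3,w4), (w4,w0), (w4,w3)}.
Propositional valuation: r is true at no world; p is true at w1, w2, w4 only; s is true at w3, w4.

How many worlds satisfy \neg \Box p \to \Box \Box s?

1

Let φ = \neg \Box p \to \Box \Box s. Evaluate φ at each world:
  w0 (successors {w0, w1}): φ is false.
  w1 (successors {w3}): φ is false.
  w2 (successors ∅): φ is true.
  w3 (successors {w0, w1, w4}): φ is false.
  w4 (successors {w0, w3}): φ is false.
For instance, at w1:
  At w1: \neg \Box p is true, \Box \Box s is false, so \neg \Box p \to \Box \Box s is false.
    At w1: \Box p is false, so \neg \Box p is true.
      At w1: \Box p requires p at every successor {w3}.
        p fails at w3, so \Box p is false at w1.
    At w1: \Box \Box s requires \Box s at every successor {w3}.
      \Box s fails at w3, so \Box \Box s is false at w1.
Satisfying worlds: {w2}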